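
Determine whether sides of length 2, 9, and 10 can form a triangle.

Sort the sides: 2, 9, 10.
It suffices to check that the sum of the two smallest exceeds the largest:
2 + 9 = 11 > 10. ✓
Yes, a valid triangle can be formed.

Yes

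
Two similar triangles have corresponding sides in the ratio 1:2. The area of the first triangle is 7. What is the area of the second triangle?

For similar figures, the area ratio equals the square of the side ratio.
Side ratio (the first triangle to the second triangle) = 1:2, so area ratio = 1^2:2^2 = 1:4.
If the area of the first triangle is 7, then the area of the second triangle = 7 * (4/1) = 28.

28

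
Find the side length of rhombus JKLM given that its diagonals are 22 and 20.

Half-diagonals are 11 and 10. side = sqrt(11^2 + 10^2) = sqrt(221)

sqrt(221)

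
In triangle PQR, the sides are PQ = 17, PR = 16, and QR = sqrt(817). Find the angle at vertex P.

cos(P) = (17² + 16² - (sqrt(817))²) / (2 × 17 × 16) = -1/2, so P = arccos(-1/2) = 120°.

120°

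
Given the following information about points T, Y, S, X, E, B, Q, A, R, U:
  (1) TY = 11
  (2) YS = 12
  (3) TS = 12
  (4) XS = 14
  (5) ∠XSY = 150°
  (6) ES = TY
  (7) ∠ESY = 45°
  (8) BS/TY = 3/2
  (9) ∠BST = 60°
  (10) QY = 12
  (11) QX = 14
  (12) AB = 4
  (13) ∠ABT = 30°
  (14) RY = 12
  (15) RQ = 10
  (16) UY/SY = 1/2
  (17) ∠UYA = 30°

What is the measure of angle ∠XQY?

Step 1: By the law of cosines on triangle XSY: XY² = 14² + 12² − 2·14·12·cos(150°) = 630.98, so XY ≈ 25.12.
Step 2: By the inverse law of cosines on triangle XQY: cos(∠XQY) = (14² + 12² − 25.12²) / (2·14·12) = -290.98/336 = -0.866, so ∠XQY = 150°.

Therefore, the measure of angle ∠XQY = 150°.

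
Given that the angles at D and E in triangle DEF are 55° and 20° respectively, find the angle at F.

The interior angles sum to 180°: angle F = 180 - 55 - 20 = 105°.
The triangle is obtuse (angles 55°, 20°, 105°).

105 degrees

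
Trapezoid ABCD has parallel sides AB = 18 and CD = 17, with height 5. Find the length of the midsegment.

The midsegment of a trapezoid = (base1 + base2) / 2
midsegment = (18 + 17) / 2
midsegment = 35 / 2
midsegment = 35/2

35/2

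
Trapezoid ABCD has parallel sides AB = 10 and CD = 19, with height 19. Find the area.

Area = (10 + 19) * 19 / 2 = 551 / 2 = 551/2

551/2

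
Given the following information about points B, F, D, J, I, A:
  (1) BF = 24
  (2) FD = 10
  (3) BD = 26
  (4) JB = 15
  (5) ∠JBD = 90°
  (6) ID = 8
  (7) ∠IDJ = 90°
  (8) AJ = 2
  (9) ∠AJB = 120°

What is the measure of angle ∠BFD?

Step 1: By the inverse law of cosines on triangle BFD: cos(∠BFD) = (24² + 10² − 26²) / (2·24·10) = 0/480 = 0, so ∠BFD = 90°.

Therefore, the measure of angle ∠BFD = 90°.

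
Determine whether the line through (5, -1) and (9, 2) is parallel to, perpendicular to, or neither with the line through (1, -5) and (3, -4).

Slope of line 1: m1 = (2 - -1)/(9 - 5) = 3/4 = 3/4
Slope of line 2: m2 = (-4 - -5)/(3 - 1) = 1/2 = 1/2
For parallel lines we need equal slopes: 3/4 != 1/2.
For perpendicular lines we need m1*m2 = -1: (3/4)(1/2) = 3/8 != -1.
Since neither condition holds, the lines are neither parallel nor perpendicular.

Neither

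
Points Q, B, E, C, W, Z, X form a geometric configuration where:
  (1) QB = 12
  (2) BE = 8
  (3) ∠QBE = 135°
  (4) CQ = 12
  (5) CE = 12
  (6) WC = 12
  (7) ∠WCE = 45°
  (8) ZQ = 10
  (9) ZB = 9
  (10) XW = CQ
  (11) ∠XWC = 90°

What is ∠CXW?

From the given relations: XW = CQ = 12.
Step 1: By the law of cosines on triangle XWC: XC² = 12² + 12² − 2·12·12·cos(90°) = 288, so XC = 12·√2.
Step 2: By the inverse law of cosines on triangle CXW: cos(∠CXW) = ((12·√2)² + 12² − 12²) / (2·12·√2·12) = 288/407.29 = 0.7071, so ∠CXW = 45°.

Therefore, the measure of angle ∠CXW = 45°.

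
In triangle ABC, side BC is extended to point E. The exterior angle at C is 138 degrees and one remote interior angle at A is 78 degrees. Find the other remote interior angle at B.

By the exterior angle theorem: exterior angle = sum of remote interior angles.
138 = 78 + angle B
angle B = 138 - 78 = 60 degrees

60 degrees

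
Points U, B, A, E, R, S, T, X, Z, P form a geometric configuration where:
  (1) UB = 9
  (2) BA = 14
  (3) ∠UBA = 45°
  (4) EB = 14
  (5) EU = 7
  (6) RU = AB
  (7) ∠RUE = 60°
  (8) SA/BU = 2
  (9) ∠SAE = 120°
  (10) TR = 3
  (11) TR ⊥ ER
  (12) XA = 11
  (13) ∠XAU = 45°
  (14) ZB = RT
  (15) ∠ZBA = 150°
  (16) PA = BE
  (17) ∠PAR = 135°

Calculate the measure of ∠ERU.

From the given relations: RU = AB = 14.
Step 1: By the law of cosines on triangle RUE: RE² = 14² + 7² − 2·14·7·cos(60°) = 147, so RE = 7·√3.
Step 2: By the inverse law of cosines on triangle ERU: cos(∠ERU) = ((7·√3)² + 14² − 7²) / (2·7·√3·14) = 294/339.48 = 0.866, so ∠ERU = 30°.

Therefore, the measure of angle ∠ERU = 30°.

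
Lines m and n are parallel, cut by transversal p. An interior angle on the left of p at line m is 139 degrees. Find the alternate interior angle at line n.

Alternate interior angles lie on opposite sides of the transversal, between the parallel lines.
By the alternate interior angle theorem, they are equal: 139 degrees.

139 degrees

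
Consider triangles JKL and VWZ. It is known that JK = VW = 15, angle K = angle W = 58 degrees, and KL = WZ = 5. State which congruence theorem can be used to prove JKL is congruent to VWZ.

The given information matches SAS: Two pairs of corresponding sides and the included angle are equal (Side-Angle-Side).

SAS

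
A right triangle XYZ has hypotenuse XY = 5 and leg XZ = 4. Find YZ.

YZ = sqrt(5^2 - 4^2) = sqrt(9) = 3

3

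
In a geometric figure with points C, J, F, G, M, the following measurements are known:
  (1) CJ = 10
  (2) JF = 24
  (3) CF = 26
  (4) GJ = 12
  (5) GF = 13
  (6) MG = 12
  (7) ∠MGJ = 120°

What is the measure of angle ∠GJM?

Step 1: By the law of cosines on triangle JGM: JM² = 12² + 12² − 2·12·12·cos(120°) = 432, so JM = 12·√3.
Step 2: By the inverse law of cosines on triangle GJM: cos(∠GJM) = (12² + (12·√3)² − 12²) / (2·12·12·√3) = 432/498.83 = 0.866, so ∠GJM = 30°.

Therefore, the measure of angle ∠GJM = 30°.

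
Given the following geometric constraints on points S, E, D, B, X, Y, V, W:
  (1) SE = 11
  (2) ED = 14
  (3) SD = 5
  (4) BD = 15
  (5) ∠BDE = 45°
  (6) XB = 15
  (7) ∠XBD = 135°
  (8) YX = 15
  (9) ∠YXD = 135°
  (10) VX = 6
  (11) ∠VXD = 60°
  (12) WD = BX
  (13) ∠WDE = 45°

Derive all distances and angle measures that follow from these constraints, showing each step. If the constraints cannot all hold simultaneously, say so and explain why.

The constraints are consistent.

From the given relations:
  WD = BX = 15

Step 1: From ED = 14, DB = 15, and ∠EDB = 45°, by the law of cosines:
  EB² = ED² + DB² - 2·ED·DB·cos(45°) = 196 + 225 - 297 = 124
  EB ≈ 11.14

Step 2: From ED = 14, DW = 15, and ∠EDW = 45°, by the law of cosines:
  EW² = ED² + DW² - 2·ED·DW·cos(45°) = 196 + 225 - 297 = 124
  EW ≈ 11.14

Step 3: From DB = 15, BX = 15, and ∠DBX = 135°, by the law of cosines:
  DX² = DB² + BX² - 2·DB·BX·cos(135°) = 225 + 225 + 318.2 = 768.2
  DX ≈ 27.72

Step 4: From SD = 5, SE = 11, DE = 14, by the inverse law of cosines:
  cos(∠DSE) = (SD² + SE² - DE²) / (2·SD·SE)
  ∠DSE = 117.04°

Step 5: From ED = 14, ES = 11, DS = 5, by the inverse law of cosines:
  cos(∠DES) = (ED² + ES² - DS²) / (2·ED·ES)
  ∠DES = 18.55°

Step 6: From DE = 14, DS = 5, ES = 11, by the inverse law of cosines:
  cos(∠EDS) = (DE² + DS² - ES²) / (2·DE·DS)
  ∠EDS = 44.42°

Step 7: From DX = 27.72, XY = 15, and ∠DXY = 135°, by the law of cosines:
  DY² = DX² + XY² - 2·DX·XY·cos(135°) = 768.2 + 225 + 588 = 1581
  DY ≈ 39.76

Step 8: From DX = 27.72, XV = 6, and ∠DXV = 60°, by the law of cosines:
  DV² = DX² + XV² - 2·DX·XV·cos(60°) = 768.2 + 36 - 166.3 = 637.9
  DV ≈ 25.26

Step 9: From EB = 11.14, ED = 14, BD = 15, by the inverse law of cosines:
  cos(∠BED) = (EB² + ED² - BD²) / (2·EB·ED)
  ∠BED = 72.26°

Step 10: From ED = 14, EW = 11.14, DW = 15, by the inverse law of cosines:
  cos(∠DEW) = (ED² + EW² - DW²) / (2·ED·EW)
  ∠DEW = 72.26°

Step 11: From DB = 15, DX = 27.72, BX = 15, by the inverse law of cosines:
  cos(∠BDX) = (DB² + DX² - BX²) / (2·DB·DX)
  ∠BDX = 22.5°

Step 12: From BD = 15, BE = 11.14, DE = 14, by the inverse law of cosines:
  cos(∠DBE) = (BD² + BE² - DE²) / (2·BD·BE)
  ∠DBE = 62.74°

Step 13: From XB = 15, XD = 27.72, BD = 15, by the inverse law of cosines:
  cos(∠BXD) = (XB² + XD² - BD²) / (2·XB·XD)
  ∠BXD = 22.5°

Step 14: From WD = 15, WE = 11.14, DE = 14, by the inverse law of cosines:
  cos(∠DWE) = (WD² + WE² - DE²) / (2·WD·WE)
  ∠DWE = 62.74°

Step 15: From DV = 25.26, DX = 27.72, VX = 6, by the inverse law of cosines:
  cos(∠VDX) = (DV² + DX² - VX²) / (2·DV·DX)
  ∠VDX = 11.87°

Step 16: From DX = 27.72, DY = 39.76, XY = 15, by the inverse law of cosines:
  cos(∠XDY) = (DX² + DY² - XY²) / (2·DX·DY)
  ∠XDY = 15.47°

Step 17: From YD = 39.76, YX = 15, DX = 27.72, by the inverse law of cosines:
  cos(∠DYX) = (YD² + YX² - DX²) / (2·YD·YX)
  ∠DYX = 29.53°

Step 18: From VD = 25.26, VX = 6, DX = 27.72, by the inverse law of cosines:
  cos(∠DVX) = (VD² + VX² - DX²) / (2·VD·VX)
  ∠DVX = 108.13°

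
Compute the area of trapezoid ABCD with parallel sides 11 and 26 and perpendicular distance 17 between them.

A trapezoid's area equals the midsegment times the height.
The midsegment is (11 + 26) / 2 = 37/2.
Area = 37/2 * 17 = 629/2.

629/2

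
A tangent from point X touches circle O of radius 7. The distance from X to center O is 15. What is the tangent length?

tangent = √(d² - r²) = √(15² - 7²) = √(225 - 49) = √176 = 4*sqrt(11)

4*sqrt(11)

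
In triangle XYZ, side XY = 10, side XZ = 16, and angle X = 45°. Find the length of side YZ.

By the law of cosines: YZ^2 = XY^2 + XZ^2 - 2*XY*XZ*cos(X)
YZ^2 = 10^2 + 16^2 - 2*10*16*cos(45°)
YZ^2 = 100 + 256 - 320*(sqrt(2)/2)
YZ^2 = 356 - 160*sqrt(2)
YZ = 2*sqrt(89 - 40*sqrt(2))

2*sqrt(89 - 40*sqrt(2))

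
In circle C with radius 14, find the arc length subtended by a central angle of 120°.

Arc length = 2π(14)(1/3) = 28*pi/3

28*pi/3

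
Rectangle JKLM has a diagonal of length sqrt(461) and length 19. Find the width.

Using the Pythagorean theorem: d^2 = a^2 + b^2
b^2 = d^2 - a^2
b^2 = 461 - 361
b^2 = 100
b = sqrt(100) = 10

10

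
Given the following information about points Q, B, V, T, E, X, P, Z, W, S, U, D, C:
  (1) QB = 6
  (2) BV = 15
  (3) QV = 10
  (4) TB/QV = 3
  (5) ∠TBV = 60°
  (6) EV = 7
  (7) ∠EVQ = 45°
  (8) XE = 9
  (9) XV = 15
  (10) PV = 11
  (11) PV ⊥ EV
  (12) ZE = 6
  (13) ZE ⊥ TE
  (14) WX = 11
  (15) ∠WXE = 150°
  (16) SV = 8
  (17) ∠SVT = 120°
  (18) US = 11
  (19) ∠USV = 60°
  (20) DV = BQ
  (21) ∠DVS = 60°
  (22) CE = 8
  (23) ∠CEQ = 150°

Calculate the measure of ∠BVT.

From the given relations: TB = 3·QV = 3·10 = 30.
Step 1: By the law of cosines on triangle VBT: VT² = 15² + 30² − 2·15·30·cos(60°) = 675, so VT = 15·√3.
Step 2: By the inverse law of cosines on triangle BVT: cos(∠BVT) = (15² + (15·√3)² − 30²) / (2·15·15·√3) = 0/779.42 = 0, so ∠BVT = 90°.

Therefore, the measure of angle ∠BVT = 90°.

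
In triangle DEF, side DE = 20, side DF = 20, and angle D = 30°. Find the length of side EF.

Law of cosines: EF^2 = 20^2 + 20^2 - 2(20)(20)cos(30°) = 800 - 400*sqrt(3), so EF = 20*sqrt(2 - sqrt(3)).

20*sqrt(2 - sqrt(3))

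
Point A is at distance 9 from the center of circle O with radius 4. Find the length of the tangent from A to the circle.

The tangent, radius, and line from the external point to the center form a right triangle.
The right angle is where the tangent meets the radius.
By the Pythagorean theorem: tangent² + 4² = 9²
tangent² = 81 - 16 = 65
tangent = sqrt(65)

sqrt(65)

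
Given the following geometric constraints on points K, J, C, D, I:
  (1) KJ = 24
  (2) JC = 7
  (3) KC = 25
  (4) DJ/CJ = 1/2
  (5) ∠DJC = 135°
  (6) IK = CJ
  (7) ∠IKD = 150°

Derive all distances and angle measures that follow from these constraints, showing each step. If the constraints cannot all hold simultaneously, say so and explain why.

The constraints are consistent.

From the given relations:
  DJ = 1/2·CJ = 1/2·7 ≈ 3.5
  IK = CJ = 7

Step 1: From CJ = 7, JD = 3.5, and ∠CJD = 135°, by the law of cosines:
  CD² = CJ² + JD² - 2·CJ·JD·cos(135°) = 49 + 12.25 + 34.65 = 95.9
  CD ≈ 9.79

Step 2: From KC = 25, KJ = 24, CJ = 7, by the inverse law of cosines:
  cos(∠CKJ) = (KC² + KJ² - CJ²) / (2·KC·KJ)
  ∠CKJ = 16.26°

Step 3: From JC = 7, JK = 24, CK = 25, by the inverse law of cosines:
  cos(∠CJK) = (JC² + JK² - CK²) / (2·JC·JK)
  ∠CJK = 90°

Step 4: From CJ = 7, CK = 25, JK = 24, by the inverse law of cosines:
  cos(∠JCK) = (CJ² + CK² - JK²) / (2·CJ·CK)
  ∠JCK = 73.74°

Step 5: From CD = 9.79, CJ = 7, DJ = 3.5, by the inverse law of cosines:
  cos(∠DCJ) = (CD² + CJ² - DJ²) / (2·CD·CJ)
  ∠DCJ = 14.64°

Step 6: From DC = 9.79, DJ = 3.5, CJ = 7, by the inverse law of cosines:
  cos(∠CDJ) = (DC² + DJ² - CJ²) / (2·DC·DJ)
  ∠CDJ = 30.36°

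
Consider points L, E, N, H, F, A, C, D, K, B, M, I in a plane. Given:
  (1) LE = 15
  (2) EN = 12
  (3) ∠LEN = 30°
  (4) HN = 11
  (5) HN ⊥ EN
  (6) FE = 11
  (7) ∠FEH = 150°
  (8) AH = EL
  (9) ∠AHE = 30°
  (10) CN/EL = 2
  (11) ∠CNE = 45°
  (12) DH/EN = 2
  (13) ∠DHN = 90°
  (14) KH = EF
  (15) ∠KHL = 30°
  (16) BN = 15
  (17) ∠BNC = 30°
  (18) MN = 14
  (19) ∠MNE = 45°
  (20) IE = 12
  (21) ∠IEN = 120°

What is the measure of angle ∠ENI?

Step 1: By the law of cosines on triangle NEI: NI² = 12² + 12² − 2·12·12·cos(120°) = 432, so NI = 12·√3.
Step 2: By the inverse law of cosines on triangle ENI: cos(∠ENI) = (12² + (12·√3)² − 12²) / (2·12·12·√3) = 432/498.83 = 0.866, so ∠ENI = 30°.

Therefore, the measure of angle ∠ENI = 30°.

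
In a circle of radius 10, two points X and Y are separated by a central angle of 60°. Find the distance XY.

Drop a perpendicular from the center to the chord, bisecting both the chord and the central angle.
Each half-chord = r sin(θ/2) = 10 sin(30°).
The full chord = 2 × 10 × sin(30°) = 10.

10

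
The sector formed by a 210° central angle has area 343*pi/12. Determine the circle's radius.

The sector covers 210°/360° = 7/12 of the full circle.
Full circle area = 343*pi/12 / 7/12 = 49*pi.
Since full area = πr², we get r² = 49*pi/π = 49, so r = 7.

7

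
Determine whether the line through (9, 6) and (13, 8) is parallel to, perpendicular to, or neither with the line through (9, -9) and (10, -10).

Slope of line 1: m1 = (8 - 6)/(13 - 9) = 2/4 = 1/2
Slope of line 2: m2 = (-10 - -9)/(10 - 9) = -1/1 = -1
For parallel lines we need equal slopes: 1/2 != -1.
For perpendicular lines we need m1*m2 = -1: (1/2)(-1) = -1/2 != -1.
Since neither condition holds, the lines are neither parallel nor perpendicular.

Neither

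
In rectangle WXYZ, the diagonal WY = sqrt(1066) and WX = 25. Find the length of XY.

Using the Pythagorean theorem: d^2 = a^2 + b^2
b^2 = d^2 - a^2
b^2 = 1066 - 625
b^2 = 441
b = sqrt(441) = 21

21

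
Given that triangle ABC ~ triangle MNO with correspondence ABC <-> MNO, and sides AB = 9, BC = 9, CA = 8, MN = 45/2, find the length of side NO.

k = 45/2/9 = 5/2. NO = 5/2 * 9 = 45/2.

45/2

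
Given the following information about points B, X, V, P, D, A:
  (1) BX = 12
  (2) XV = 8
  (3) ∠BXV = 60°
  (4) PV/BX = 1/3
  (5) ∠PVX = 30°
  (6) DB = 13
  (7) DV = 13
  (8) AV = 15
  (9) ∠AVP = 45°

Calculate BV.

Step 1: By the law of cosines on triangle BXV: BV² = 12² + 8² − 2·12·8·cos(60°) = 112, so BV = 4·√7.

Therefore, the length of BV = 4·√7.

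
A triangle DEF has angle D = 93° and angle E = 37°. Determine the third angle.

Let angle F = x. Then 93 + 37 + x = 180.
x = 180 - 130 = 50 degrees.

50 degrees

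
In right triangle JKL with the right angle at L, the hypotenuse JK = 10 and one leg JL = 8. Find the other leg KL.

By the Pythagorean theorem: KL^2 = JK^2 - JL^2
KL^2 = 10^2 - 8^2 = 100 - 64 = 36
KL = sqrt(36) = 6

6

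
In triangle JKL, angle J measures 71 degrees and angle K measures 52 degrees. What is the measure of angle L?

angle L = 180 - 71 - 52 = 57 degrees.

57 degrees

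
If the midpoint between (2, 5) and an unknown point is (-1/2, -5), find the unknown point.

Using the midpoint formula: M = ((x1 + x2)/2, (y1 + y2)/2)
We know M = (-1/2, -5) and K = (2, 5)
For x: -1/2 = (2 + x2)/2, so x2 = 2*-1/2 - 2 = -3
For y: -5 = (5 + y2)/2, so y2 = 2*-5 - 5 = -15
L = (-3, -15)

(-3, -15)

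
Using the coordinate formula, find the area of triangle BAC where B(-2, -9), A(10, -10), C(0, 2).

Using the Shoelace formula for a triangle:
Area = (1/2)|x0(y1 - y2) + x1(y2 - y0) + x2(y0 - y1)|
Area = (1/2)|-2(-10 - 2) + 10(2 - -9) + 0(-9 - -10)|
Area = (1/2)|24 + 110 + 0|
Area = (1/2)|134|
Area = (1/2)(134)
Area = 67

67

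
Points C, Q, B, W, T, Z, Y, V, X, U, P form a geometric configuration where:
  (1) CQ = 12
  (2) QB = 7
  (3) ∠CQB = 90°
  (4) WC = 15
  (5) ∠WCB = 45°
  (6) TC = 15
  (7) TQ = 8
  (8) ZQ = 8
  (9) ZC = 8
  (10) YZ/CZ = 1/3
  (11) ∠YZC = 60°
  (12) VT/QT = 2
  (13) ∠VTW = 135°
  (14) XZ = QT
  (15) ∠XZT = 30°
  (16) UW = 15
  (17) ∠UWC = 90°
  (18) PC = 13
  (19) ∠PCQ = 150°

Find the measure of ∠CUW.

Step 1: By the law of cosines on triangle UWC: UC² = 15² + 15² − 2·15·15·cos(90°) = 450, so UC = 15·√2.
Step 2: By the inverse law of cosines on triangle CUW: cos(∠CUW) = ((15·√2)² + 15² − 15²) / (2·15·√2·15) = 450/636.4 = 0.7071, so ∠CUW = 45°.

Therefore, the measure of angle ∠CUW = 45°.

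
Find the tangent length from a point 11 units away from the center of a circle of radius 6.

Let T be the point of tangency. Then CT ⊥ AT (radius ⊥ tangent).
In right triangle CTA: CA² = CT² + AT²
11² = 6² + AT²
AT² = 85, AT = sqrt(85)

sqrt(85)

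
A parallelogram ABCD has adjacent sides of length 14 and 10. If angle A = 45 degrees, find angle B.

In a parallelogram, consecutive angles are supplementary (sum to 180°).
angle B = 180 - angle A
angle B = 180 - 45
angle B = 135 degrees

135 degrees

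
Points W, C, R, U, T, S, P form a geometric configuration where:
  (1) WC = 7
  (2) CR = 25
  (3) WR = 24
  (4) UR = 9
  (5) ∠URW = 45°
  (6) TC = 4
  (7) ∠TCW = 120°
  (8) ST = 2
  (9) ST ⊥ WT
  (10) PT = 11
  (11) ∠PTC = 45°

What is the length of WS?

Step 1: By the law of cosines on triangle WCT: WT² = 7² + 4² − 2·7·4·cos(120°) = 93, so WT = √93.
Step 2: By the law of cosines on triangle WTS: WS² = √93² + 2² − 2·√93·2·cos(90°) = 97, so WS = √97.

Therefore, the length of WS = √97.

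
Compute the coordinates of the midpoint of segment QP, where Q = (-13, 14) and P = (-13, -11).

M = ((x₁ + x₂)/2, (y₁ + y₂)/2)
= ((-13 + -13)/2, (14 + -11)/2)
= (-26/2, 3/2) = (-13, 3/2)

(-13, 3/2)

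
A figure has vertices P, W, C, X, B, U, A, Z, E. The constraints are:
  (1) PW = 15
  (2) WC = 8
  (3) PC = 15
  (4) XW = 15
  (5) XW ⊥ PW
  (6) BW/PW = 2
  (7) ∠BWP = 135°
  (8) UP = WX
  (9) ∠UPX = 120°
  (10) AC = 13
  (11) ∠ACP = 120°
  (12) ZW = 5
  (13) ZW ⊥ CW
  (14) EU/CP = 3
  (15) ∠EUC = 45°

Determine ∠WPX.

Step 1: By the law of cosines on triangle PWX: PX² = 15² + 15² − 2·15·15·cos(90°) = 450, so PX = 15·√2.
Step 2: By the inverse law of cosines on triangle WPX: cos(∠WPX) = (15² + (15·√2)² − 15²) / (2·15·15·√2) = 450/636.4 = 0.7071, so ∠WPX = 45°.

Therefore, the measure of angle ∠WPX = 45°.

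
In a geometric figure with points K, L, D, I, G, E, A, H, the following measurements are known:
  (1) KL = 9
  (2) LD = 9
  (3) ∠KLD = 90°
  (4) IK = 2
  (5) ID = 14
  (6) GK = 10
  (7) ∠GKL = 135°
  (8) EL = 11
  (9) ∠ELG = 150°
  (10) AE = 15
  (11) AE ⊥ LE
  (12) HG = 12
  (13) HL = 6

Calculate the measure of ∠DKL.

Step 1: By the law of cosines on triangle KLD: KD² = 9² + 9² − 2·9·9·cos(90°) = 162, so KD = 9·√2.
Step 2: By the inverse law of cosines on triangle DKL: cos(∠DKL) = ((9·√2)² + 9² − 9²) / (2·9·√2·9) = 162/229.1 = 0.7071, so ∠DKL = 45°.

Therefore, the measure of angle ∠DKL = 45°.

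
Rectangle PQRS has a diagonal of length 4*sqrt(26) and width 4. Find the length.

The diagonal of a rectangle forms a right triangle with the two sides.
Rearranging the Pythagorean theorem: missing side = sqrt(d^2 - known^2).
= sqrt(416 - 16) = sqrt(400) = 20.

20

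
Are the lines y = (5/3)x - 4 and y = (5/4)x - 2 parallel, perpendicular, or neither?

Slope of line 1: m1 = 5/3
Slope of line 2: m2 = 5/4
m1 != m2 and m1*m2 = 25/12 != -1. Neither.

Neither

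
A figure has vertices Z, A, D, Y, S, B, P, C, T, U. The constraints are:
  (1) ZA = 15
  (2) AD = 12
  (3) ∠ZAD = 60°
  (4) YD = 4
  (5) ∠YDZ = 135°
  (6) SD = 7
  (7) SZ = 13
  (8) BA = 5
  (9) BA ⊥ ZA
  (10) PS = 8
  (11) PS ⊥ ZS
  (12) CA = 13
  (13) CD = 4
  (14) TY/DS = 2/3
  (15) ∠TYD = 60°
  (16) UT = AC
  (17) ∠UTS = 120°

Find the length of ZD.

Step 1: By the law of cosines on triangle ZAD: ZD² = 15² + 12² − 2·15·12·cos(60°) = 189, so ZD = 3·√21.

Therefore, the length of ZD = 3·√21.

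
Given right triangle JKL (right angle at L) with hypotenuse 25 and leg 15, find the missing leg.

By the Pythagorean theorem: KL^2 = JK^2 - JL^2
KL^2 = 25^2 - 15^2 = 625 - 225 = 400
KL = sqrt(400) = 20

20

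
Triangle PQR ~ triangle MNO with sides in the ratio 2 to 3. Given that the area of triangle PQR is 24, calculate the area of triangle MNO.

The ratio of areas of similar triangles = (side ratio)^2.
Side ratio = 2:3, so area ratio = 4:9.
Area of MNO / Area of PQR = 9/4
Area of MNO = 24 * 9/4 = 54

54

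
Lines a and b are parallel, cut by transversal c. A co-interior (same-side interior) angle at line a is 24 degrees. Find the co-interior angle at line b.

Co-interior angles (same-side interior) formed by parallel lines and a transversal are supplementary (sum to 180 degrees).
The given angle is 24 degrees.
The co-interior angle = 180 - 24 = 156 degrees.

156 degrees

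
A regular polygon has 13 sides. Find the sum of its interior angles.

The sum of interior angles of an n-sided polygon is (n - 2) * 180.
For n = 13: (13 - 2) * 180 = 11 * 180 = 1980 degrees.

1980 degrees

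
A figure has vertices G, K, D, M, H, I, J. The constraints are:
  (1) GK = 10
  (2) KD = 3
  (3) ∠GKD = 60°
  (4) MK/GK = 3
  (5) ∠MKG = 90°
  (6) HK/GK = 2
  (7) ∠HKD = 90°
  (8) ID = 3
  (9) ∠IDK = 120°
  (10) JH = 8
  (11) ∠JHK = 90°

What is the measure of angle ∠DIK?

Step 1: By the law of cosines on triangle IDK: IK² = 3² + 3² − 2·3·3·cos(120°) = 27, so IK = 3·√3.
Step 2: By the inverse law of cosines on triangle DIK: cos(∠DIK) = (3² + (3·√3)² − 3²) / (2·3·3·√3) = 27/31.18 = 0.866, so ∠DIK = 30°.

Therefore, the measure of angle ∠DIK = 30°.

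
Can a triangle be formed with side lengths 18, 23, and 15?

Check all three triangle inequalities:
18 + 23 = 41 > 15 ✓
18 + 15 = 33 > 23 ✓
23 + 15 = 38 > 18 ✓
All conditions hold, so these sides form a valid triangle.

Yes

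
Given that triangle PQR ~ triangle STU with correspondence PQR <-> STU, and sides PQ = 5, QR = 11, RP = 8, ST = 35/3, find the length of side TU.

Since the triangles are similar, the ratio of corresponding sides is constant.
Scale factor k = ST / PQ = 35/3 / 5 = 7/3
TU = k * QR = 7/3 * 11 = 77/3

77/3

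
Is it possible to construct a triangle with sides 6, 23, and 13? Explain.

The longest side is 23. The other two sides sum to 6 + 13 = 19.
Since 19 ≤ 23, the two shorter sides cannot reach around to close the triangle.

No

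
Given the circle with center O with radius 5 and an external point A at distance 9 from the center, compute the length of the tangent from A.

Let T be the point of tangency. Then OT ⊥ AT (radius ⊥ tangent).
In right triangle OTA: OA² = OT² + AT²
9² = 5² + AT²
AT² = 56, AT = 2*sqrt(14)

2*sqrt(14)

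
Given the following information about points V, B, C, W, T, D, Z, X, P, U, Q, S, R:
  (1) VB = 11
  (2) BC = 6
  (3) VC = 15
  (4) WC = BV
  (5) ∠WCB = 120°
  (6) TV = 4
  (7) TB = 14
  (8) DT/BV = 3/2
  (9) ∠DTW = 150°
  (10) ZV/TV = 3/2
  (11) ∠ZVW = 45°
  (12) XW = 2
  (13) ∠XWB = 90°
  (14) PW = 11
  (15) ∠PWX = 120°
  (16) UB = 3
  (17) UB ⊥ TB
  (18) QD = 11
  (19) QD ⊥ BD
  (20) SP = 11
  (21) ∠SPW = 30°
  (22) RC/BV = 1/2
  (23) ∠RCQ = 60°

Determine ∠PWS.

Step 1: By the law of cosines on triangle WPS: WS² = 11² + 11² − 2·11·11·cos(30°) = 32.42, so WS ≈ 5.69.
Step 2: By the inverse law of cosines on triangle PWS: cos(∠PWS) = (11² + 5.69² − 11²) / (2·11·5.69) = 32.42/125.27 = 0.2588, so ∠PWS = 75°.

Therefore, the measure of angle ∠PWS = 75°.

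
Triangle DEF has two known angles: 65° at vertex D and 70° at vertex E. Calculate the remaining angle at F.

angle F = 180 - 65 - 70 = 45 degrees.

45 degrees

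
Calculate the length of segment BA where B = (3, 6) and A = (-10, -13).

The horizontal distance is |-10 - 3| = 13 and the vertical distance is |-13 - 6| = 19.
By the Pythagorean theorem, d = sqrt(13^2 + 19^2) = sqrt(530).

sqrt(530)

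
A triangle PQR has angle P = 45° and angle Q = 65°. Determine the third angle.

The interior angles sum to 180°: angle R = 180 - 45 - 65 = 70°.
The triangle is acute (angles 45°, 65°, 70°).

70 degrees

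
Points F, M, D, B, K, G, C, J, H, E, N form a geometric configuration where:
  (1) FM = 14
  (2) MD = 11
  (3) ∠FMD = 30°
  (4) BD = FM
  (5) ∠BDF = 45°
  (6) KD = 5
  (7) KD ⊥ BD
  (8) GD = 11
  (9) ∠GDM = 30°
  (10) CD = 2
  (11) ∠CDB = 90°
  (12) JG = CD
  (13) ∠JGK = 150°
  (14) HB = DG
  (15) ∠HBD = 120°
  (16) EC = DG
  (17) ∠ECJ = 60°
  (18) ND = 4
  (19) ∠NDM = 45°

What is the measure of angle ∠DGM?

Step 1: By the law of cosines on triangle GDM: GM² = 11² + 11² − 2·11·11·cos(30°) = 32.42, so GM ≈ 5.69.
Step 2: By the inverse law of cosines on triangle DGM: cos(∠DGM) = (11² + 5.69² − 11²) / (2·11·5.69) = 32.42/125.27 = 0.2588, so ∠DGM = 75°.

Therefore, the measure of angle ∠DGM = 75°.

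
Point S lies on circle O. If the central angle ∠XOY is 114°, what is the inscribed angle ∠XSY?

An inscribed angle intercepts an arc from a point on the circle, while the central angle intercepts the same arc from the center.
The inscribed angle is always half the central angle: 114° / 2 = 57°.

57°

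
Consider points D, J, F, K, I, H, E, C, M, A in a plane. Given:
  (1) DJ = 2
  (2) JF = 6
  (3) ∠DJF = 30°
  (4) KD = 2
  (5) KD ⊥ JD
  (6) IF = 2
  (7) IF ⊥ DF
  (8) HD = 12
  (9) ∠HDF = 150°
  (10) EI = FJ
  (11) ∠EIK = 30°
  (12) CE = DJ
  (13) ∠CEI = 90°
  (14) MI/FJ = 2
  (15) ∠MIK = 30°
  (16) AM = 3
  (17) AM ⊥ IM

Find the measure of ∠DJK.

Step 1: By the law of cosines on triangle JDK: JK² = 2² + 2² − 2·2·2·cos(90°) = 8, so JK = 2·√2.
Step 2: By the inverse law of cosines on triangle DJK: cos(∠DJK) = (2² + (2·√2)² − 2²) / (2·2·2·√2) = 8/11.31 = 0.7071, so ∠DJK = 45°.

Therefore, the measure of angle ∠DJK = 45°.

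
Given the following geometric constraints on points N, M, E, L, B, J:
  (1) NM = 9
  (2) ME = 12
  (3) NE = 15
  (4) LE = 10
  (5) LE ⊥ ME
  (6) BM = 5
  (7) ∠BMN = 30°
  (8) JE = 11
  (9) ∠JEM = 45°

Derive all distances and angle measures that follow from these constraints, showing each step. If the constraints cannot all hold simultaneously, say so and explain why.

The constraints are consistent.

Step 1: From NM = 9, MB = 5, and ∠NMB = 30°, by the law of cosines:
  NB² = NM² + MB² - 2·NM·MB·cos(30°) = 81 + 25 - 77.94 = 28.06
  NB ≈ 5.3

Step 2: From ME = 12, EL = 10, and ∠MEL = 90°, by the law of cosines:
  ML² = ME² + EL² - 2·ME·EL·cos(90°) = 144 + 100 - 0 = 244
  ML = 2·√61

Step 3: From ME = 12, EJ = 11, and ∠MEJ = 45°, by the law of cosines:
  MJ² = ME² + EJ² - 2·ME·EJ·cos(45°) = 144 + 121 - 186.7 = 78.32
  MJ ≈ 8.85

Step 4: From NE = 15, NM = 9, EM = 12, by the inverse law of cosines:
  cos(∠ENM) = (NE² + NM² - EM²) / (2·NE·NM)
  ∠ENM = 53.13°

Step 5: From ME = 12, MN = 9, EN = 15, by the inverse law of cosines:
  cos(∠EMN) = (ME² + MN² - EN²) / (2·ME·MN)
  ∠EMN = 90°

Step 6: From EM = 12, EN = 15, MN = 9, by the inverse law of cosines:
  cos(∠MEN) = (EM² + EN² - MN²) / (2·EM·EN)
  ∠MEN = 36.87°

Step 7: From NB = 5.3, NM = 9, BM = 5, by the inverse law of cosines:
  cos(∠BNM) = (NB² + NM² - BM²) / (2·NB·NM)
  ∠BNM = 28.16°

Step 8: From ME = 12, MJ = 8.85, EJ = 11, by the inverse law of cosines:
  cos(∠EMJ) = (ME² + MJ² - EJ²) / (2·ME·MJ)
  ∠EMJ = 61.51°

Step 9: From ME = 12, ML = 2·√61, EL = 10, by the inverse law of cosines:
  cos(∠EML) = (ME² + ML² - EL²) / (2·ME·ML)
  ∠EML = 39.81°

Step 10: From LE = 10, LM = 2·√61, EM = 12, by the inverse law of cosines:
  cos(∠ELM) = (LE² + LM² - EM²) / (2·LE·LM)
  ∠ELM = 50.19°

Step 11: From BM = 5, BN = 5.3, MN = 9, by the inverse law of cosines:
  cos(∠MBN) = (BM² + BN² - MN²) / (2·BM·BN)
  ∠MBN = 121.84°

Step 12: From JE = 11, JM = 8.85, EM = 12, by the inverse law of cosines:
  cos(∠EJM) = (JE² + JM² - EM²) / (2·JE·JM)
  ∠EJM = 73.49°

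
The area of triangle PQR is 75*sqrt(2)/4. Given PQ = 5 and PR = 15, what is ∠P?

Area = (1/2) * a * b * sin(C)
sin(C) = 2 * Area / (a * b)
sin(C) = 2 * 75*sqrt(2)/4 / (5 * 15)
sin(C) = sqrt(2)/2
C = arcsin(sqrt(2)/2) = 45°
Since sin(180° - C) = sin(C), the obtuse angle 135° gives the same area, so C = 45° or C = 135°.

45° or 135°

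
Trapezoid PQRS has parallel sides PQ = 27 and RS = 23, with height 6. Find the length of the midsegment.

The midsegment of a trapezoid = (base1 + base2) / 2
midsegment = (27 + 23) / 2
midsegment = 50 / 2
midsegment = 25

25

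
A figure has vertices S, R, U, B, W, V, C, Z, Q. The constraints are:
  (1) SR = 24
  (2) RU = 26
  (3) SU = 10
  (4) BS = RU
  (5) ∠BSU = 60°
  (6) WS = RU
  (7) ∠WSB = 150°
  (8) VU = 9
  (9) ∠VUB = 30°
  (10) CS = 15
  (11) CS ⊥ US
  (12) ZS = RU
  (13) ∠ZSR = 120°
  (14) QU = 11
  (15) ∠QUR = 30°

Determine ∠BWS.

From the given relations: WS = RU = 26; BS = RU = 26.
Step 1: By the law of cosines on triangle WSB: WB² = 26² + 26² − 2·26·26·cos(150°) = 2522.87, so WB ≈ 50.23.
Step 2: By the inverse law of cosines on triangle BWS: cos(∠BWS) = (50.23² + 26² − 26²) / (2·50.23·26) = 2522.87/2611.86 = 0.9659, so ∠BWS = 15°.

Therefore, the measure of angle ∠BWS = 15°.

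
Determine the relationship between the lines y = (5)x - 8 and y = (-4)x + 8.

Slope of line 1: m1 = 5
Slope of line 2: m2 = -4
m1 != m2 and m1*m2 = -20 != -1. Neither.

Neither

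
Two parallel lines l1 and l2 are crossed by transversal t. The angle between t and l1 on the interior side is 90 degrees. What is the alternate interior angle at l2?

Alternate interior angles are equal: 90 degrees.

90 degrees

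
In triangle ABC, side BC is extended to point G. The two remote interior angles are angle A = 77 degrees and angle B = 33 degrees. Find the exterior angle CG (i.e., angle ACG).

Exterior angle = 77 + 33 = 110 degrees (exterior angle theorem).

110 degrees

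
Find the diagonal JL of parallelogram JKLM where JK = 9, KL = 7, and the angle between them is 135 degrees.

The diagonal of a parallelogram can be found by treating two adjacent sides and the diagonal as a triangle.
Applying the law of cosines with sides 9, 7 and included angle 135°:
d^2 = 81 + 49 - 126*cos(135°) = 63*sqrt(2) + 130
d = sqrt(63*sqrt(2) + 130)

sqrt(63*sqrt(2) + 130)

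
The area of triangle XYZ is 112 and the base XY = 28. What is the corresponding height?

Area = (1/2) * base * height
height = 2 * Area / base
height = 2 * 112 / 28
height = 224 / 28
height = 8

8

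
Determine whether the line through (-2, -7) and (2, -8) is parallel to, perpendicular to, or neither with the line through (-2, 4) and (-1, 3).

Slope of line 1: m1 = (-8 - -7)/(2 - -2) = -1/4 = -1/4
Slope of line 2: m2 = (3 - 4)/(-1 - -2) = -1/1 = -1
m1 != m2 and m1*m2 = 1/4 != -1. Neither.

Neither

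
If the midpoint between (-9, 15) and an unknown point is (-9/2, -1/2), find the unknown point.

Using the midpoint formula: M = ((x1 + x2)/2, (y1 + y2)/2)
We know M = (-9/2, -1/2) and M = (-9, 15)
For x: -9/2 = (-9 + x2)/2, so x2 = 2*-9/2 - -9 = 0
For y: -1/2 = (15 + y2)/2, so y2 = 2*-1/2 - 15 = -16
L = (0, -16)

(0, -16)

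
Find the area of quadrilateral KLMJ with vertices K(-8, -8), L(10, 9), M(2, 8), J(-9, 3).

Using the Shoelace formula for a quadrilateral (vertices in order):
Area = (1/2)|sum of (x_i * y_(i+1) - x_(i+1) * y_i)|
Terms: (-8*9 - 10*-8) = 8, (10*8 - 2*9) = 62, (2*3 - -9*8) = 78, (-9*-8 - -8*3) = 96
Sum = 244
Area = (1/2)(244) = 122

122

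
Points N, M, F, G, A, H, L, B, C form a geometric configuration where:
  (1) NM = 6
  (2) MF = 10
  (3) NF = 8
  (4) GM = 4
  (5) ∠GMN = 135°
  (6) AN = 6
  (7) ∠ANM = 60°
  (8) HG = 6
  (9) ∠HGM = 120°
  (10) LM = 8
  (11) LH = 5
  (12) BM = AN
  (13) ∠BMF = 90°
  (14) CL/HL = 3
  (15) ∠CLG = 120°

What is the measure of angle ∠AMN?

Step 1: By the law of cosines on triangle MNA: MA² = 6² + 6² − 2·6·6·cos(60°) = 36, so MA = 6.
Step 2: By the inverse law of cosines on triangle AMN: cos(∠AMN) = (6² + 6² − 6²) / (2·6·6) = 36/72 = 0.5, so ∠AMN = 60°.

Therefore, the measure of angle ∠AMN = 60°.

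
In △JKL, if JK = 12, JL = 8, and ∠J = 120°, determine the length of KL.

When two sides and the included angle are known, the law of cosines gives the third side.
c^2 = a^2 + b^2 - 2ab cos(C) generalizes the Pythagorean theorem to non-right triangles.
Here: KL^2 = 144 + 64 - 192*(-1/2) = 304
KL = 4*sqrt(19)

4*sqrt(19)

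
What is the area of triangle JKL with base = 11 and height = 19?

Area = (1/2)(11)(19) = 209/2

209/2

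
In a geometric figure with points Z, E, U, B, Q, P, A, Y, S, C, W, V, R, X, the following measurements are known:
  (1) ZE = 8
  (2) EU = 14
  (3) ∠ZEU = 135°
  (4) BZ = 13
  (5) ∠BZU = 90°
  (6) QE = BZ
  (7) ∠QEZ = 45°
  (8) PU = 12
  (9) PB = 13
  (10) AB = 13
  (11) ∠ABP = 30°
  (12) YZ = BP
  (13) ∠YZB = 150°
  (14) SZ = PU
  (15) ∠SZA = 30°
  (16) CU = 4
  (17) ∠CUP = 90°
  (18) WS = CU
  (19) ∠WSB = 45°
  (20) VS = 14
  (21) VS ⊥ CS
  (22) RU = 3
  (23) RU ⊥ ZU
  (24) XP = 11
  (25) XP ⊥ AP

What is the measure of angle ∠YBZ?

From the given relations: YZ = BP = 13.
Step 1: By the law of cosines on triangle BZY: BY² = 13² + 13² − 2·13·13·cos(150°) = 630.72, so BY ≈ 25.11.
Step 2: By the inverse law of cosines on triangle YBZ: cos(∠YBZ) = (25.11² + 13² − 13²) / (2·25.11·13) = 630.72/652.97 = 0.9659, so ∠YBZ = 15°.

Therefore, the measure of angle ∠YBZ = 15°.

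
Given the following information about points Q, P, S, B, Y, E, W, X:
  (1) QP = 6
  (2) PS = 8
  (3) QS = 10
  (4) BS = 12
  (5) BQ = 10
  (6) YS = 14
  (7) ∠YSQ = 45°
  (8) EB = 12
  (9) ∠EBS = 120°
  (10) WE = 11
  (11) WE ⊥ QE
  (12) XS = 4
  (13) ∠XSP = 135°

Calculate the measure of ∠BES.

Step 1: By the law of cosines on triangle EBS: ES² = 12² + 12² − 2·12·12·cos(120°) = 432, so ES = 12·√3.
Step 2: By the inverse law of cosines on triangle BES: cos(∠BES) = (12² + (12·√3)² − 12²) / (2·12·12·√3) = 432/498.83 = 0.866, so ∠BES = 30°.

Therefore, the measure of angle ∠BES = 30°.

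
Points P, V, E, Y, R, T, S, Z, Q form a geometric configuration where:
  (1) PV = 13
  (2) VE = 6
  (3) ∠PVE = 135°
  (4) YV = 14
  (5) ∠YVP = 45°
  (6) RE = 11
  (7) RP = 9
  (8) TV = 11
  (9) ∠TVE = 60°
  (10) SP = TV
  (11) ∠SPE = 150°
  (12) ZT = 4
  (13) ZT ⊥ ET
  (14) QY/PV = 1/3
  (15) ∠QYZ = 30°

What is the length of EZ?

Step 1: By the law of cosines on triangle EVT: ET² = 6² + 11² − 2·6·11·cos(60°) = 91, so ET = √91.
Step 2: By the law of cosines on triangle ETZ: EZ² = √91² + 4² − 2·√91·4·cos(90°) = 107, so EZ = √107.

Therefore, the length of EZ = √107.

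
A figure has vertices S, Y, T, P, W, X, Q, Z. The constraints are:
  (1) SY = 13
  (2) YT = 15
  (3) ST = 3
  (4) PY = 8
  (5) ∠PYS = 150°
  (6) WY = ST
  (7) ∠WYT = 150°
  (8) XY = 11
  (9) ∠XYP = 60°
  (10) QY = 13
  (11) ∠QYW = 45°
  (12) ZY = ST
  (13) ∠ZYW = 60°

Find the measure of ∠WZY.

From the given relations: ZY = ST = 3; WY = ST = 3.
Step 1: By the law of cosines on triangle ZYW: ZW² = 3² + 3² − 2·3·3·cos(60°) = 9, so ZW = 3.
Step 2: By the inverse law of cosines on triangle WZY: cos(∠WZY) = (3² + 3² − 3²) / (2·3·3) = 9/18 = 0.5, so ∠WZY = 60°.

Therefore, the measure of angle ∠WZY = 60°.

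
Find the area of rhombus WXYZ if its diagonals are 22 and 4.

Area = (22 * 4) / 2 = 88 / 2 = 44

44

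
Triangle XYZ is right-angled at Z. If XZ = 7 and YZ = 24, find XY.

By the Pythagorean theorem: XY^2 = XZ^2 + YZ^2
XY^2 = 7^2 + 24^2 = 49 + 576 = 625
XY = sqrt(625) = 25

25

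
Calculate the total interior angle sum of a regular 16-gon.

The sum of interior angles of an n-sided polygon is (n - 2) * 180.
For n = 16: (16 - 2) * 180 = 14 * 180 = 2520 degrees.

2520 degrees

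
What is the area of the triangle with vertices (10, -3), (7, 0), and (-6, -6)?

Using the Shoelace formula for a triangle:
Area = (1/2)|x0(y1 - y2) + x1(y2 - y0) + x2(y0 - y1)|
Area = (1/2)|10(0 - -6) + 7(-6 - -3) + -6(-3 - 0)|
Area = (1/2)|60 + -21 + 18|
Area = (1/2)|57|
Area = (1/2)(57)
Area = 57/2

57/2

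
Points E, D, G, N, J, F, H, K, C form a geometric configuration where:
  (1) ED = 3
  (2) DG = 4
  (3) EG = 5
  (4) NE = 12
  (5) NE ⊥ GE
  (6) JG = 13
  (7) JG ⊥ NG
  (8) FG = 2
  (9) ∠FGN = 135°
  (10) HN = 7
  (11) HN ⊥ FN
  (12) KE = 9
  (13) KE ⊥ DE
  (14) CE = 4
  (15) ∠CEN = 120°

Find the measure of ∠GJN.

Step 1: By the law of cosines on triangle GEN: GN² = 5² + 12² − 2·5·12·cos(90°) = 169, so GN = 13.
Step 2: By the law of cosines on triangle JGN: JN² = 13² + 13² − 2·13·13·cos(90°) = 338, so JN = 13·√2.
Step 3: By the inverse law of cosines on triangle GJN: cos(∠GJN) = (13² + (13·√2)² − 13²) / (2·13·13·√2) = 338/478 = 0.7071, so ∠GJN = 45°.

Therefore, the measure of angle ∠GJN = 45°.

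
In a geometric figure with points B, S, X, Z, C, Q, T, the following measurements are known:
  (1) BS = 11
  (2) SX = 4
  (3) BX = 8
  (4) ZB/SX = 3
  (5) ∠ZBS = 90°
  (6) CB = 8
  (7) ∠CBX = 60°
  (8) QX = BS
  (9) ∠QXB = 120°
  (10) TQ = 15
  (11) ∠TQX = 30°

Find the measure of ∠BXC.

Step 1: By the law of cosines on triangle XBC: XC² = 8² + 8² − 2·8·8·cos(60°) = 64, so XC = 8.
Step 2: By the inverse law of cosines on triangle BXC: cos(∠BXC) = (8² + 8² − 8²) / (2·8·8) = 64/128 = 0.5, so ∠BXC = 60°.

Therefore, the measure of angle ∠BXC = 60°.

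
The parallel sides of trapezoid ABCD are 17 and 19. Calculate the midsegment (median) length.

The midsegment (median) of a trapezoid connects the midpoints of the non-parallel sides.
Its length is the average of the two bases: (17 + 19) / 2 = 18.

18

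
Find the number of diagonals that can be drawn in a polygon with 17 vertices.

The number of diagonals in an n-gon is n(n - 3)/2.
For n = 17: 17(17 - 3)/2 = 17 × 14 / 2 = 119.

119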